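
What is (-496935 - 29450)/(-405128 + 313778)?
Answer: 105277/18270 ≈ 5.7623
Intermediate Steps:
(-496935 - 29450)/(-405128 + 313778) = -526385/(-91350) = -526385*(-1/91350) = 105277/18270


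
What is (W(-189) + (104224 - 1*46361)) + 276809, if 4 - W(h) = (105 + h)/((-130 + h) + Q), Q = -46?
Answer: 122156656/365 ≈ 3.3468e+5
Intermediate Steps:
W(h) = 4 - (105 + h)/(-176 + h) (W(h) = 4 - (105 + h)/((-130 + h) - 46) = 4 - (105 + h)/(-176 + h))
(W(-189) + (104224 - 1*46361)) + 276809 = ((-809 + 3*(-189))/(-176 - 189) + (104224 - 1*46361)) + 276809 = ((-809 - 567)/(-365) + (104224 - 46361)) + 276809 = (-1/365*(-1376) + 57863) + 276809 = (1376/365 + 57863) + 276809 = 21121371/365 + 276809 = 122156656/365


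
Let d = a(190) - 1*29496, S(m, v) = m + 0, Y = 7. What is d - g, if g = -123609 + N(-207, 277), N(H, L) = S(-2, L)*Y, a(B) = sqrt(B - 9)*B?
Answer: 94127 + 190*sqrt(181) ≈ 96683.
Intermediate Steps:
S(m, v) = m
a(B) = B*sqrt(-9 + B) (a(B) = sqrt(-9 + B)*B = B*sqrt(-9 + B))
N(H, L) = -14 (N(H, L) = -2*7 = -14)
d = -29496 + 190*sqrt(181) (d = 190*sqrt(-9 + 190) - 1*29496 = 190*sqrt(181) - 29496 = -29496 + 190*sqrt(181) ≈ -26940.)
g = -123623 (g = -123609 - 14 = -123623)
d - g = (-29496 + 190*sqrt(181)) - 1*(-123623) = (-29496 + 190*sqrt(181)) + 123623 = 94127 + 190*sqrt(181)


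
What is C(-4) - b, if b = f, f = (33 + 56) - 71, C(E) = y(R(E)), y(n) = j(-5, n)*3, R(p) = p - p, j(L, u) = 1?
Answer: -15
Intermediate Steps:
R(p) = 0
y(n) = 3 (y(n) = 1*3 = 3)
C(E) = 3
f = 18 (f = 89 - 71 = 18)
b = 18
C(-4) - b = 3 - 1*18 = 3 - 18 = -15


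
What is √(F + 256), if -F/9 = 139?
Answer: I*√995 ≈ 31.544*I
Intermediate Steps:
F = -1251 (F = -9*139 = -1251)
√(F + 256) = √(-1251 + 256) = √(-995) = I*√995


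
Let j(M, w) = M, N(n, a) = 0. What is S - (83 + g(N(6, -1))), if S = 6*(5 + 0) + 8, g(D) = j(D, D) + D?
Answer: -45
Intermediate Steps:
g(D) = 2*D (g(D) = D + D = 2*D)
S = 38 (S = 6*5 + 8 = 30 + 8 = 38)
S - (83 + g(N(6, -1))) = 38 - (83 + 2*0) = 38 - (83 + 0) = 38 - 1*83 = 38 - 83 = -45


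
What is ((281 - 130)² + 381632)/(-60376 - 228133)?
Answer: -404433/288509 ≈ -1.4018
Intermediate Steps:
((281 - 130)² + 381632)/(-60376 - 228133) = (151² + 381632)/(-288509) = (22801 + 381632)*(-1/288509) = 404433*(-1/288509) = -404433/288509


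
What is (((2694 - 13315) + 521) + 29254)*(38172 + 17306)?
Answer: 1062625612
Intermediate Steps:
(((2694 - 13315) + 521) + 29254)*(38172 + 17306) = ((-10621 + 521) + 29254)*55478 = (-10100 + 29254)*55478 = 19154*55478 = 1062625612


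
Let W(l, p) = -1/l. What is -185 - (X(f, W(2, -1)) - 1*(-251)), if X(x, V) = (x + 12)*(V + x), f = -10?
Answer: -415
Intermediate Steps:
X(x, V) = (12 + x)*(V + x)
-185 - (X(f, W(2, -1)) - 1*(-251)) = -185 - (((-10)² + 12*(-1/2) + 12*(-10) - 1/2*(-10)) - 1*(-251)) = -185 - ((100 + 12*(-1*½) - 120 - 1*½*(-10)) + 251) = -185 - ((100 + 12*(-½) - 120 - ½*(-10)) + 251) = -185 - ((100 - 6 - 120 + 5) + 251) = -185 - (-21 + 251) = -185 - 1*230 = -185 - 230 = -415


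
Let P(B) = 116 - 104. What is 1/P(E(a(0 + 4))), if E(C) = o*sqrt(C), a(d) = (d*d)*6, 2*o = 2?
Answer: 1/12 ≈ 0.083333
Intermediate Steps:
o = 1 (o = (1/2)*2 = 1)
a(d) = 6*d**2 (a(d) = d**2*6 = 6*d**2)
E(C) = sqrt(C) (E(C) = 1*sqrt(C) = sqrt(C))
P(B) = 12
1/P(E(a(0 + 4))) = 1/12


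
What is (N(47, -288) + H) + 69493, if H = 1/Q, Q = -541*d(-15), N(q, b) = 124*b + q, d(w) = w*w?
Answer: 4117713299/121725 ≈ 33828.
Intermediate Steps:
d(w) = w²
N(q, b) = q + 124*b
Q = -121725 (Q = -541*(-15)² = -541*225 = -121725)
H = -1/121725 (H = 1/(-121725) = -1/121725 ≈ -8.2152e-6)
(N(47, -288) + H) + 69493 = ((47 + 124*(-288)) - 1/121725) + 69493 = ((47 - 35712) - 1/121725) + 69493 = (-35665 - 1/121725) + 69493 = -4341322126/121725 + 69493 = 4117713299/121725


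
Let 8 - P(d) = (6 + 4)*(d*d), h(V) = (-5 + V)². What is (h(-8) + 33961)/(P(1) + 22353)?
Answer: 34130/22351 ≈ 1.5270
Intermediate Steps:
P(d) = 8 - 10*d² (P(d) = 8 - (6 + 4)*d*d = 8 - 10*d²)
(h(-8) + 33961)/(P(1) + 22353) = ((-5 - 8)² + 33961)/((8 - 10*1²) + 22353) = ((-13)² + 33961)/((8 - 10*1) + 22353) = (169 + 33961)/((8 - 10) + 22353) = 34130/(-2 + 22353) = 34130/22351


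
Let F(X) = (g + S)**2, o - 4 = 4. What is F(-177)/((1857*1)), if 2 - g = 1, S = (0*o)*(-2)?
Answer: 1/1857 ≈ 0.00053850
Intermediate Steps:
o = 8 (o = 4 + 4 = 8)
S = 0 (S = (0*8)*(-2) = 0*(-2) = 0)
g = 1 (g = 2 - 1*1 = 2 - 1 = 1)
F(X) = 1 (F(X) = (1 + 0)**2 = 1**2 = 1)
F(-177)/((1857*1)) = 1/(1857*1) = 1/1857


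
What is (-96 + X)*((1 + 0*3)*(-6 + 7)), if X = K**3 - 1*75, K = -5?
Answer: -296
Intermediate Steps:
X = -200 (X = (-5)**3 - 1*75 = -125 - 75 = -200)
(-96 + X)*((1 + 0*3)*(-6 + 7)) = (-96 - 200)*((1 + 0*3)*(-6 + 7)) = -296*(1 + 0) = -296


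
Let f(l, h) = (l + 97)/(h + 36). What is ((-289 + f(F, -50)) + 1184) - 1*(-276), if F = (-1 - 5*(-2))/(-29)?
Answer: 236311/203 ≈ 1164.1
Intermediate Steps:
F = -9/29 (F = (-1 + 10)*(-1/29) = 9*(-1/29) = -9/29 ≈ -0.31034)
f(l, h) = (97 + l)/(36 + h)
((-289 + f(F, -50)) + 1184) - 1*(-276) = ((-289 + (97 - 9/29)/(36 - 50)) + 1184) - 1*(-276) = ((-289 + (2804/29)/(-14)) + 1184) + 276 = ((-289 - 1/14*2804/29) + 1184) + 276 = ((-289 - 1402/203) + 1184) + 276 = (-60069/203 + 1184) + 276 = 180283/203 + 276 = 236311/203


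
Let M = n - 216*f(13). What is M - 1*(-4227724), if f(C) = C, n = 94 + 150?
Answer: 4225160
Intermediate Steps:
n = 244
M = -2564 (M = 244 - 216*13 = 244 - 2808 = -2564)
M - 1*(-4227724) = -2564 - 1*(-4227724) = -2564 + 4227724 = 4225160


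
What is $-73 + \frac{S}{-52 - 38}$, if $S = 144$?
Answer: $- \frac{373}{5} \approx -74.6$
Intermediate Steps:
$-73 + \frac{S}{-52 - 38} = -73 + \frac{1}{-52 - 38} \cdot 144 = -73 + \frac{1}{-90} \cdot 144 = -73 - \frac{8}{5} = - \frac{373}{5}$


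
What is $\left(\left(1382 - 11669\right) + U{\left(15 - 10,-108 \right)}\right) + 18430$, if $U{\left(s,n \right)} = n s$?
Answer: $7603$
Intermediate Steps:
$\left(\left(1382 - 11669\right) + U{\left(15 - 10,-108 \right)}\right) + 18430 = \left(\left(1382 - 11669\right) - 108 \left(15 - 10\right)\right) + 18430 = \left(-10287 - 108 \left(15 - 10\right)\right) + 18430 = \left(-10287 - 540\right) + 18430 = -10827 + 18430 = 7603$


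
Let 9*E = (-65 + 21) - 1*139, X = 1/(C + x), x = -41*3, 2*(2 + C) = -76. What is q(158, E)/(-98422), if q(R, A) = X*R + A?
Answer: 10417/48128358 ≈ 0.00021644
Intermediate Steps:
C = -40 (C = -2 + (½)*(-76) = -2 - 38 = -40)
x = -123
X = -1/163 (X = 1/(-40 - 123) = 1/(-163) = -1/163 ≈ -0.0061350)
E = -61/3 (E = ((-65 + 21) - 1*139)/9 = (-44 - 139)/9 = (⅑)*(-183) = -61/3 ≈ -20.333)
q(R, A) = A - R/163 (q(R, A) = -R/163 + A = A - R/163)
q(158, E)/(-98422) = (-61/3 - 1/163*158)/(-98422) = (-61/3 - 158/163)*(-1/98422) = -10417/489*(-1/98422) = 10417/48128358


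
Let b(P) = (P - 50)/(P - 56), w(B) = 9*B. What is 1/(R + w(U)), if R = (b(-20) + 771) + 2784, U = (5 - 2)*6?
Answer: 38/141281 ≈ 0.00026897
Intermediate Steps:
U = 18 (U = 3*6 = 18)
b(P) = (-50 + P)/(-56 + P)
R = 135125/38 (R = ((-50 - 20)/(-56 - 20) + 771) + 2784 = (-70/(-76) + 771) + 2784 = (-1/76*(-70) + 771) + 2784 = (35/38 + 771) + 2784 = 29333/38 + 2784 = 135125/38 ≈ 3555.9)
1/(R + w(U)) = 1/(135125/38 + 9*18) = 1/(135125/38 + 162) = 1/(141281/38) = 38/141281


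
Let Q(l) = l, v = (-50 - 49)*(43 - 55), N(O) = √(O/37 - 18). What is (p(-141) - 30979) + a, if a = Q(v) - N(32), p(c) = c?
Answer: -29932 - I*√23458/37 ≈ -29932.0 - 4.1395*I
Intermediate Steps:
N(O) = √(-18 + O/37) (N(O) = √(O*(1/37) - 18) = √(O/37 - 18) = √(-18 + O/37))
v = 1188 (v = -99*(-12) = 1188)
a = 1188 - I*√23458/37 (a = 1188 - √(-24642 + 37*32)/37 = 1188 - √(-24642 + 1184)/37 = 1188 - √(-23458)/37 = 1188 - I*√23458/37 ≈ 1188.0 - 4.1395*I)
(p(-141) - 30979) + a = (-141 - 30979) + (1188 - I*√23458/37) = -31120 + (1188 - I*√23458/37) = -29932 - I*√23458/37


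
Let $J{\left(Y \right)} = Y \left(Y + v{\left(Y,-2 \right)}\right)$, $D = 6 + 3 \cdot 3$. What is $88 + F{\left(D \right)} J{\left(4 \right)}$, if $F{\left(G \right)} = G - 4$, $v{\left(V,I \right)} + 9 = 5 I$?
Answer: $-572$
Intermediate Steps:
$v{\left(V,I \right)} = -9 + 5 I$
$D = 15$ ($D = 6 + 9 = 15$)
$J{\left(Y \right)} = Y \left(-19 + Y\right)$ ($J{\left(Y \right)} = Y \left(Y + \left(-9 + 5 \left(-2\right)\right)\right) = Y \left(Y - 19\right) = Y \left(-19 + Y\right)$)
$F{\left(G \right)} = -4 + G$ ($F{\left(G \right)} = G - 4 = -4 + G$)
$88 + F{\left(D \right)} J{\left(4 \right)} = 88 + \left(-4 + 15\right) 4 \left(-19 + 4\right) = 88 + 11 \cdot 4 \left(-15\right) = 88 + 11 \left(-60\right) = 88 - 660 = -572$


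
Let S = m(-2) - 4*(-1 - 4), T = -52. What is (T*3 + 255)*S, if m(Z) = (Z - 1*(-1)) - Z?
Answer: 2079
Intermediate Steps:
m(Z) = 1 (m(Z) = (Z + 1) - Z = (1 + Z) - Z = 1)
S = 21 (S = 1 - 4*(-1 - 4) = 1 - 4*(-5) = 1 + 20 = 21)
(T*3 + 255)*S = (-52*3 + 255)*21 = (-156 + 255)*21 = 99*21 = 2079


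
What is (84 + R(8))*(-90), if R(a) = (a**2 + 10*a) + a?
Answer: -21240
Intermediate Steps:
R(a) = a**2 + 11*a
(84 + R(8))*(-90) = (84 + 8*(11 + 8))*(-90) = (84 + 8*19)*(-90) = (84 + 152)*(-90) = 236*(-90) = -21240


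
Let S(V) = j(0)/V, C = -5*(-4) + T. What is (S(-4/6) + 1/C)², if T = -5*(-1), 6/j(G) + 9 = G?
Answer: 676/625 ≈ 1.0816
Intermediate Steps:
j(G) = 6/(-9 + G)
T = 5
C = 25 (C = -5*(-4) + 5 = 20 + 5 = 25)
S(V) = -2/(3*V) (S(V) = (6/(-9 + 0))/V = (6/(-9))/V = (6*(-⅑))/V = -2/(3*V))
(S(-4/6) + 1/C)² = (-2/(3*((-4/6))) + 1/25)² = (-2/(3*((-4*⅙))) + 1/25)² = (-2/(3*(-⅔)) + 1/25)² = (-⅔*(-3/2) + 1/25)² = (1 + 1/25)² = (26/25)² = 676/625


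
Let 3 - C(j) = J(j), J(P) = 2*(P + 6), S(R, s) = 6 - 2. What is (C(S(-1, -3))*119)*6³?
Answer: -436968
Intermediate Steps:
S(R, s) = 4
J(P) = 12 + 2*P (J(P) = 2*(6 + P) = 12 + 2*P)
C(j) = -9 - 2*j (C(j) = 3 - (12 + 2*j) = 3 + (-12 - 2*j) = -9 - 2*j)
(C(S(-1, -3))*119)*6³ = ((-9 - 2*4)*119)*6³ = ((-9 - 8)*119)*216 = -17*119*216 = -2023*216 = -436968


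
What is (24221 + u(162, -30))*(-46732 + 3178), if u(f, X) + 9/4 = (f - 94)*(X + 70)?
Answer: -2346580635/2 ≈ -1.1733e+9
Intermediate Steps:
u(f, X) = -9/4 + (-94 + f)*(70 + X) (u(f, X) = -9/4 + (f - 94)*(X + 70) = -9/4 + (-94 + f)*(70 + X))
(24221 + u(162, -30))*(-46732 + 3178) = (24221 + (-26329/4 - 94*(-30) + 70*162 - 30*162))*(-46732 + 3178) = (24221 + (-26329/4 + 2820 + 11340 - 4860))*(-43554) = (24221 + 10871/4)*(-43554) = (107755/4)*(-43554) = -2346580635/2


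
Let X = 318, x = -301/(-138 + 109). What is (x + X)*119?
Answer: 1133237/29 ≈ 39077.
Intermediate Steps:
x = 301/29 (x = -301/(-29) = -301*(-1/29) = 301/29 ≈ 10.379)
(x + X)*119 = (301/29 + 318)*119 = (9523/29)*119 = 1133237/29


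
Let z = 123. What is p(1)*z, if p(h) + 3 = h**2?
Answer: -246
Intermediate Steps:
p(h) = -3 + h**2
p(1)*z = (-3 + 1**2)*123 = (-3 + 1)*123 = -2*123 = -246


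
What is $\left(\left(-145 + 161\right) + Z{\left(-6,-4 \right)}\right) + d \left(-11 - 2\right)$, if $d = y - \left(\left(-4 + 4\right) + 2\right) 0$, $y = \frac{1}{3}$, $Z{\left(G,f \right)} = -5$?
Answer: $\frac{20}{3} \approx 6.6667$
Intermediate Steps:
$y = \frac{1}{3} \approx 0.33333$
$d = \frac{1}{3}$ ($d = \frac{1}{3} - \left(\left(-4 + 4\right) + 2\right) 0 = \frac{1}{3} - \left(0 + 2\right) 0 = \frac{1}{3} - 2 \cdot 0 = \frac{1}{3} - 0 = \frac{1}{3} + 0 = \frac{1}{3} \approx 0.33333$)
$\left(\left(-145 + 161\right) + Z{\left(-6,-4 \right)}\right) + d \left(-11 - 2\right) = \left(\left(-145 + 161\right) - 5\right) + \frac{-11 - 2}{3} = \left(16 - 5\right) + \frac{1}{3} \left(-13\right) = 11 - \frac{13}{3} = \frac{20}{3}$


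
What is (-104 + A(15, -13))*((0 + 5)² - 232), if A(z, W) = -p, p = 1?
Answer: 21735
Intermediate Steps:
A(z, W) = -1 (A(z, W) = -1*1 = -1)
(-104 + A(15, -13))*((0 + 5)² - 232) = (-104 - 1)*((0 + 5)² - 232) = -105*(5² - 232) = -105*(25 - 232) = -105*(-207) = 21735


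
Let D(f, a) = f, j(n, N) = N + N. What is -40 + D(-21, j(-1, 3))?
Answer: -61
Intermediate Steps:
j(n, N) = 2*N
-40 + D(-21, j(-1, 3)) = -40 - 21 = -61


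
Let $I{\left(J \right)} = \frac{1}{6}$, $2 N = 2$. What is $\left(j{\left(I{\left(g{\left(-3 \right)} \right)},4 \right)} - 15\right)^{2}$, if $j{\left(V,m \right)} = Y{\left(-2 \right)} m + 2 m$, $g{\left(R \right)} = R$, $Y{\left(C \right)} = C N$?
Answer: $225$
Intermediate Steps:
$N = 1$ ($N = \frac{1}{2} \cdot 2 = 1$)
$Y{\left(C \right)} = C$ ($Y{\left(C \right)} = C 1 = C$)
$I{\left(J \right)} = \frac{1}{6}$
$j{\left(V,m \right)} = 0$ ($j{\left(V,m \right)} = - 2 m + 2 m = 0$)
$\left(j{\left(I{\left(g{\left(-3 \right)} \right)},4 \right)} - 15\right)^{2} = \left(0 - 15\right)^{2} = \left(-15\right)^{2} = 225$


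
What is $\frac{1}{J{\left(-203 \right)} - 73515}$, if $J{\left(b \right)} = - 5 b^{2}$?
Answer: $- \frac{1}{279560} \approx -3.577 \cdot 10^{-6}$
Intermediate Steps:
$\frac{1}{J{\left(-203 \right)} - 73515} = \frac{1}{- 5 \left(-203\right)^{2} - 73515} = \frac{1}{\left(-5\right) 41209 - 73515} = \frac{1}{-206045 - 73515} = \frac{1}{-279560} = - \frac{1}{279560}$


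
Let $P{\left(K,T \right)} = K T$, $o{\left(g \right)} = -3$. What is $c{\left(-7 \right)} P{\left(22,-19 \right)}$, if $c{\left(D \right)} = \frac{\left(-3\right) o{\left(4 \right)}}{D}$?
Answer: $\frac{3762}{7} \approx 537.43$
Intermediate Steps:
$c{\left(D \right)} = \frac{9}{D}$ ($c{\left(D \right)} = \frac{\left(-3\right) \left(-3\right)}{D} = \frac{9}{D}$)
$c{\left(-7 \right)} P{\left(22,-19 \right)} = \frac{9}{-7} \cdot 22 \left(-19\right) = 9 \left(- \frac{1}{7}\right) \left(-418\right) = \left(- \frac{9}{7}\right) \left(-418\right) = \frac{3762}{7}$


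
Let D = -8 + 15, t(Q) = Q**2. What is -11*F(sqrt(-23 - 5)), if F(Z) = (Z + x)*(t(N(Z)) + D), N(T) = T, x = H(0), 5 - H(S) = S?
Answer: 1155 + 462*I*sqrt(7) ≈ 1155.0 + 1222.3*I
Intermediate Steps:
H(S) = 5 - S
x = 5 (x = 5 - 1*0 = 5 + 0 = 5)
D = 7
F(Z) = (5 + Z)*(7 + Z**2) (F(Z) = (Z + 5)*(Z**2 + 7) = (5 + Z)*(7 + Z**2))
-11*F(sqrt(-23 - 5)) = -11*(35 + (sqrt(-23 - 5))**3 + 5*(sqrt(-23 - 5))**2 + 7*sqrt(-23 - 5)) = -11*(35 + (sqrt(-28))**3 + 5*(sqrt(-28))**2 + 7*sqrt(-28)) = -11*(35 + (2*I*sqrt(7))**3 + 5*(2*I*sqrt(7))**2 + 7*(2*I*sqrt(7))) = -11*(35 - 56*I*sqrt(7) + 5*(-28) + 14*I*sqrt(7)) = -11*(35 - 56*I*sqrt(7) - 140 + 14*I*sqrt(7)) = -11*(-105 - 42*I*sqrt(7)) = 1155 + 462*I*sqrt(7)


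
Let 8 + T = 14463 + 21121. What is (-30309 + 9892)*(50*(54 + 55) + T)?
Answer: -837627842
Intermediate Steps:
T = 35576 (T = -8 + (14463 + 21121) = -8 + 35584 = 35576)
(-30309 + 9892)*(50*(54 + 55) + T) = (-30309 + 9892)*(50*(54 + 55) + 35576) = -20417*(50*109 + 35576) = -20417*(5450 + 35576) = -20417*41026 = -837627842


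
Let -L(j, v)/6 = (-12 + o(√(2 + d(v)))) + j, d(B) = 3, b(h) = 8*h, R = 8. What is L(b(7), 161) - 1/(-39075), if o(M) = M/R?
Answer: -10315799/39075 - 3*√5/4 ≈ -265.68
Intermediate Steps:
o(M) = M/8
L(j, v) = 72 - 6*j - 3*√5/4 (L(j, v) = -6*((-12 + √(2 + 3)/8) + j) = -6*((-12 + √5/8) + j) = -6*(-12 + j + √5/8) = 72 - 6*j - 3*√5/4)
L(b(7), 161) - 1/(-39075) = (72 - 48*7 - 3*√5/4) - 1/(-39075) = (72 - 6*56 - 3*√5/4) - 1*(-1/39075) = (72 - 336 - 3*√5/4) + 1/39075 = (-264 - 3*√5/4) + 1/39075 = -10315799/39075 - 3*√5/4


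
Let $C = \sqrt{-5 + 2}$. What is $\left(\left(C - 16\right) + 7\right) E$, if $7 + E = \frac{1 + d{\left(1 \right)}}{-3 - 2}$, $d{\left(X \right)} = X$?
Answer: $\frac{333}{5} - \frac{37 i \sqrt{3}}{5} \approx 66.6 - 12.817 i$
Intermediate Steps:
$C = i \sqrt{3}$ ($C = \sqrt{-3} = i \sqrt{3} \approx 1.732 i$)
$E = - \frac{37}{5}$ ($E = -7 + \frac{1 + 1}{-3 - 2} = -7 + \frac{2}{-5} = -7 + 2 \left(- \frac{1}{5}\right) = -7 - \frac{2}{5} = - \frac{37}{5} \approx -7.4$)
$\left(\left(C - 16\right) + 7\right) E = \left(\left(i \sqrt{3} - 16\right) + 7\right) \left(- \frac{37}{5}\right) = \left(\left(-16 + i \sqrt{3}\right) + 7\right) \left(- \frac{37}{5}\right) = \left(-9 + i \sqrt{3}\right) \left(- \frac{37}{5}\right) = \frac{333}{5} - \frac{37 i \sqrt{3}}{5}$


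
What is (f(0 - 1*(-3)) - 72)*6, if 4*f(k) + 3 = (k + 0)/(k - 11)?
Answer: -6993/16 ≈ -437.06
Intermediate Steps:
f(k) = -3/4 + k/(4*(-11 + k)) (f(k) = -3/4 + ((k + 0)/(k - 11))/4 = -3/4 + (k/(-11 + k))/4 = -3/4 + k/(4*(-11 + k)))
(f(0 - 1*(-3)) - 72)*6 = ((33 - 2*(0 - 1*(-3)))/(4*(-11 + (0 - 1*(-3)))) - 72)*6 = ((33 - 2*(0 + 3))/(4*(-11 + (0 + 3))) - 72)*6 = ((33 - 2*3)/(4*(-11 + 3)) - 72)*6 = ((1/4)*(33 - 6)/(-8) - 72)*6 = ((1/4)*(-1/8)*27 - 72)*6 = (-27/32 - 72)*6 = -2331/32*6 = -6993/16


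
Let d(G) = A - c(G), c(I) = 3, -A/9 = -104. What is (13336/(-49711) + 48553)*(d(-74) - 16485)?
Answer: -37536382580544/49711 ≈ -7.5509e+8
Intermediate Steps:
A = 936 (A = -9*(-104) = 936)
d(G) = 933 (d(G) = 936 - 1*3 = 936 - 3 = 933)
(13336/(-49711) + 48553)*(d(-74) - 16485) = (13336/(-49711) + 48553)*(933 - 16485) = (13336*(-1/49711) + 48553)*(-15552) = (-13336/49711 + 48553)*(-15552) = (2413604847/49711)*(-15552) = -37536382580544/49711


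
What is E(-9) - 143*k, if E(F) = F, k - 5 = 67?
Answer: -10305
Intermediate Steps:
k = 72 (k = 5 + 67 = 72)
E(-9) - 143*k = -9 - 143*72 = -9 - 10296 = -10305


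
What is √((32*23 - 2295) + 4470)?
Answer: √2911 ≈ 53.954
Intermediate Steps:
√((32*23 - 2295) + 4470) = √((736 - 2295) + 4470) = √(-1559 + 4470) = √2911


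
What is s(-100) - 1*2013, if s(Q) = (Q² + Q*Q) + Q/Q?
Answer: 17988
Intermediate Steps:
s(Q) = 1 + 2*Q² (s(Q) = (Q² + Q²) + 1 = 2*Q² + 1 = 1 + 2*Q²)
s(-100) - 1*2013 = (1 + 2*(-100)²) - 1*2013 = (1 + 2*10000) - 2013 = (1 + 20000) - 2013 = 20001 - 2013 = 17988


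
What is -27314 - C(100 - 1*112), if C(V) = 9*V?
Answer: -27206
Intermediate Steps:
-27314 - C(100 - 1*112) = -27314 - 9*(100 - 1*112) = -27314 - 9*(100 - 112) = -27314 - 9*(-12) = -27314 - 1*(-108) = -27314 + 108 = -27206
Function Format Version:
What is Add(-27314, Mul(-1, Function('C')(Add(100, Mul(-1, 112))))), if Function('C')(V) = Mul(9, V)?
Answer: -27206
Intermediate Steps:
Add(-27314, Mul(-1, Function('C')(Add(100, Mul(-1, 112))))) = Add(-27314, Mul(-1, Mul(9, Add(100, Mul(-1, 112))))) = Add(-27314, Mul(-1, Mul(9, Add(100, -112)))) = Add(-27314, Mul(-1, Mul(9, -12))) = Add(-27314, Mul(-1, -108)) = Add(-27314, 108) = -27206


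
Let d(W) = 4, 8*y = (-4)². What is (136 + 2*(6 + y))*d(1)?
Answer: 608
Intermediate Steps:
y = 2 (y = (⅛)*(-4)² = (⅛)*16 = 2)
(136 + 2*(6 + y))*d(1) = (136 + 2*(6 + 2))*4 = (136 + 2*8)*4 = (136 + 16)*4 = 152*4 = 608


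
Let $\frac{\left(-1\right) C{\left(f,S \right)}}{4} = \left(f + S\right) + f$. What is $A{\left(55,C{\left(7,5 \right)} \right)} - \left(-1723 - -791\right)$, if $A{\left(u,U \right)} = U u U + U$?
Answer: $318536$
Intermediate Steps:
$C{\left(f,S \right)} = - 8 f - 4 S$ ($C{\left(f,S \right)} = - 4 \left(\left(f + S\right) + f\right) = - 4 \left(\left(S + f\right) + f\right) = - 4 \left(S + 2 f\right) = - 8 f - 4 S$)
$A{\left(u,U \right)} = U + u U^{2}$ ($A{\left(u,U \right)} = u U^{2} + U = U + u U^{2}$)
$A{\left(55,C{\left(7,5 \right)} \right)} - \left(-1723 - -791\right) = \left(\left(-8\right) 7 - 20\right) \left(1 + \left(\left(-8\right) 7 - 20\right) 55\right) - \left(-1723 - -791\right) = \left(-56 - 20\right) \left(1 + \left(-56 - 20\right) 55\right) - \left(-1723 + 791\right) = - 76 \left(1 - 4180\right) - -932 = - 76 \left(1 - 4180\right) + 932 = \left(-76\right) \left(-4179\right) + 932 = 317604 + 932 = 318536$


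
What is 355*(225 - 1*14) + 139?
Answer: 75044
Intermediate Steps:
355*(225 - 1*14) + 139 = 355*(225 - 14) + 139 = 355*211 + 139 = 74905 + 139 = 75044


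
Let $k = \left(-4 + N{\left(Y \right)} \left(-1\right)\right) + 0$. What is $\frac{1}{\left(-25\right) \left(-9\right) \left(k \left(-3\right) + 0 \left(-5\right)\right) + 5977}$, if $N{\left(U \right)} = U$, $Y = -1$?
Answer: $\frac{1}{8002} \approx 0.00012497$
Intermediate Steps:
$k = -3$ ($k = \left(-4 - -1\right) + 0 = \left(-4 + 1\right) + 0 = -3 + 0 = -3$)
$\frac{1}{\left(-25\right) \left(-9\right) \left(k \left(-3\right) + 0 \left(-5\right)\right) + 5977} = \frac{1}{\left(-25\right) \left(-9\right) \left(\left(-3\right) \left(-3\right) + 0 \left(-5\right)\right) + 5977} = \frac{1}{225 \left(9 + 0\right) + 5977} = \frac{1}{225 \cdot 9 + 5977} = \frac{1}{2025 + 5977} = \frac{1}{8002}$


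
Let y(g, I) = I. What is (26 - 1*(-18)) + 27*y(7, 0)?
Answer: 44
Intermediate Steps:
(26 - 1*(-18)) + 27*y(7, 0) = (26 - 1*(-18)) + 27*0 = (26 + 18) + 0 = 44 + 0 = 44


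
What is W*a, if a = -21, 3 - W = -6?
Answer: -189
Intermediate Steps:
W = 9 (W = 3 - 1*(-6) = 3 + 6 = 9)
W*a = 9*(-21) = -189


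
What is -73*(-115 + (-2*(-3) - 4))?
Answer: 8249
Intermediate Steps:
-73*(-115 + (-2*(-3) - 4)) = -73*(-115 + (6 - 4)) = -73*(-115 + 2) = -73*(-113) = 8249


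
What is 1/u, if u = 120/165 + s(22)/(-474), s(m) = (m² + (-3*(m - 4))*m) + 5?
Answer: 1738/3827 ≈ 0.45414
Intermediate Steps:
s(m) = 5 + m² + m*(12 - 3*m) (s(m) = (m² + (-3*(-4 + m))*m) + 5 = (m² + (12 - 3*m)*m) + 5 = (m² + m*(12 - 3*m)) + 5 = 5 + m² + m*(12 - 3*m))
u = 3827/1738 (u = 120/165 + (5 - 2*22² + 12*22)/(-474) = 120*(1/165) + (5 - 2*484 + 264)*(-1/474) = 8/11 + (5 - 968 + 264)*(-1/474) = 8/11 - 699*(-1/474) = 8/11 + 233/158 = 3827/1738 ≈ 2.2020)
1/u = 1/(3827/1738) = 1738/3827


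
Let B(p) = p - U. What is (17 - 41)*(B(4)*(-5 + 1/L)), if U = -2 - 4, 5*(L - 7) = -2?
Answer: 12800/11 ≈ 1163.6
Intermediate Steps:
L = 33/5 (L = 7 + (1/5)*(-2) = 7 - 2/5 = 33/5 ≈ 6.6000)
U = -6
B(p) = 6 + p (B(p) = p - 1*(-6) = p + 6 = 6 + p)
(17 - 41)*(B(4)*(-5 + 1/L)) = (17 - 41)*((6 + 4)*(-5 + 1/(33/5))) = -240*(-5 + 1*(5/33)) = -240*(-5 + 5/33) = -240*(-160)/33 = -24*(-1600/33) = 12800/11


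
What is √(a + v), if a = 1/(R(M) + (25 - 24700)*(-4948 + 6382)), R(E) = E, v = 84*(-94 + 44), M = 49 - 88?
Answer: I*√5258512045754292189/35383989 ≈ 64.807*I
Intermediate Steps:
M = -39
v = -4200 (v = 84*(-50) = -4200)
a = -1/35383989 (a = 1/(-39 + (25 - 24700)*(-4948 + 6382)) = 1/(-39 - 24675*1434) = 1/(-39 - 35383950) = 1/(-35383989) = -1/35383989 ≈ -2.8261e-8)
√(a + v) = √(-1/35383989 - 4200) = √(-148612753801/35383989) = I*√5258512045754292189/35383989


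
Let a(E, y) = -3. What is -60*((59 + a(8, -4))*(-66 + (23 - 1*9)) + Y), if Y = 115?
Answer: 167820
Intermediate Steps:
-60*((59 + a(8, -4))*(-66 + (23 - 1*9)) + Y) = -60*((59 - 3)*(-66 + (23 - 1*9)) + 115) = -60*(56*(-66 + (23 - 9)) + 115) = -60*(56*(-66 + 14) + 115) = -60*(56*(-52) + 115) = -60*(-2912 + 115) = -60*(-2797) = 167820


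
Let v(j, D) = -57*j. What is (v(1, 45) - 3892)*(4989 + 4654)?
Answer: -38080207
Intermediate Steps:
(v(1, 45) - 3892)*(4989 + 4654) = (-57*1 - 3892)*(4989 + 4654) = (-57 - 3892)*9643 = -3949*9643 = -38080207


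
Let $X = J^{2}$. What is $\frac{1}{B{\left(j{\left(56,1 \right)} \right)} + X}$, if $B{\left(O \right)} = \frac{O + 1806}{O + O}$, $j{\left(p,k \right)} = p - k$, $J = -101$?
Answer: $\frac{110}{1123971} \approx 9.7867 \cdot 10^{-5}$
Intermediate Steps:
$B{\left(O \right)} = \frac{1806 + O}{2 O}$
$X = 10201$ ($X = \left(-101\right)^{2} = 10201$)
$\frac{1}{B{\left(j{\left(56,1 \right)} \right)} + X} = \frac{1}{\frac{1806 + \left(56 - 1\right)}{2 \left(56 - 1\right)} + 10201} = \frac{1}{\frac{1806 + 55}{2 \cdot 55} + 10201} = \frac{1}{\frac{1}{2} \cdot \frac{1}{55} \cdot 1861 + 10201} = \frac{1}{\frac{1861}{110} + 10201} = \frac{1}{\frac{1123971}{110}} = \frac{110}{1123971}$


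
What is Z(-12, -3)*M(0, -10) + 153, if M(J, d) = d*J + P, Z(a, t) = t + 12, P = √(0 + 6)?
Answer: 153 + 9*√6 ≈ 175.05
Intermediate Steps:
P = √6 ≈ 2.4495
Z(a, t) = 12 + t
M(J, d) = √6 + J*d (M(J, d) = d*J + √6 = J*d + √6 = √6 + J*d)
Z(-12, -3)*M(0, -10) + 153 = (12 - 3)*(√6 + 0*(-10)) + 153 = 9*(√6 + 0) + 153 = 9*√6 + 153 = 153 + 9*√6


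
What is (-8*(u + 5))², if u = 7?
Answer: 9216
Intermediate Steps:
(-8*(u + 5))² = (-8*(7 + 5))² = (-8*12)² = (-96)² = 9216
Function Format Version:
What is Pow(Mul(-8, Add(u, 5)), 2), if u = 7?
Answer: 9216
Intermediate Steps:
Pow(Mul(-8, Add(u, 5)), 2) = Pow(Mul(-8, Add(7, 5)), 2) = Pow(Mul(-8, 12), 2) = Pow(-96, 2) = 9216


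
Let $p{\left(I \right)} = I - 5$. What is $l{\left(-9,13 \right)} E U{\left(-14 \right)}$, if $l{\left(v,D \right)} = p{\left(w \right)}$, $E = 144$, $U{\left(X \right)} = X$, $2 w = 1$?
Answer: $9072$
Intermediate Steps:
$w = \frac{1}{2}$ ($w = \frac{1}{2} \cdot 1 = \frac{1}{2} \approx 0.5$)
$p{\left(I \right)} = -5 + I$
$l{\left(v,D \right)} = - \frac{9}{2}$ ($l{\left(v,D \right)} = -5 + \frac{1}{2} = - \frac{9}{2}$)
$l{\left(-9,13 \right)} E U{\left(-14 \right)} = \left(- \frac{9}{2}\right) 144 \left(-14\right) = \left(-648\right) \left(-14\right) = 9072$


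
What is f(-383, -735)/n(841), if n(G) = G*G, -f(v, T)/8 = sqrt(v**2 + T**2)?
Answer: -8*sqrt(686914)/707281 ≈ -0.0093745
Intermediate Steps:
f(v, T) = -8*sqrt(T**2 + v**2) (f(v, T) = -8*sqrt(v**2 + T**2) = -8*sqrt(T**2 + v**2))
n(G) = G**2
f(-383, -735)/n(841) = (-8*sqrt((-735)**2 + (-383)**2))/(841**2) = -8*sqrt(540225 + 146689)/707281 = -8*sqrt(686914)*(1/707281) = -8*sqrt(686914)/707281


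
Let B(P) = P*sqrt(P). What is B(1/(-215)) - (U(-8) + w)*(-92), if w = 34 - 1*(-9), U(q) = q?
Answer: 3220 - I*sqrt(215)/46225 ≈ 3220.0 - 0.00031721*I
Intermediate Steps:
w = 43 (w = 34 + 9 = 43)
B(P) = P**(3/2)
B(1/(-215)) - (U(-8) + w)*(-92) = (1/(-215))**(3/2) - (-8 + 43)*(-92) = (-1/215)**(3/2) - 35*(-92) = -I*sqrt(215)/46225 - 1*(-3220) = -I*sqrt(215)/46225 + 3220 = 3220 - I*sqrt(215)/46225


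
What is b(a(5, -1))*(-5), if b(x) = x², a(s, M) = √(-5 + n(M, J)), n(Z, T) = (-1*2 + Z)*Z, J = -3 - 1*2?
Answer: 10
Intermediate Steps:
J = -5 (J = -3 - 2 = -5)
n(Z, T) = Z*(-2 + Z) (n(Z, T) = (-2 + Z)*Z = Z*(-2 + Z))
a(s, M) = √(-5 + M*(-2 + M))
b(a(5, -1))*(-5) = (√(-5 - (-2 - 1)))²*(-5) = (√(-5 - 1*(-3)))²*(-5) = (√(-5 + 3))²*(-5) = (√(-2))²*(-5) = (I*√2)²*(-5) = -2*(-5) = 10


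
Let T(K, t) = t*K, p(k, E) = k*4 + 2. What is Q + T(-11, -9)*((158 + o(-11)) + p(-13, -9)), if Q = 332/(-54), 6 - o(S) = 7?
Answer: 285845/27 ≈ 10587.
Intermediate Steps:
o(S) = -1 (o(S) = 6 - 1*7 = 6 - 7 = -1)
p(k, E) = 2 + 4*k (p(k, E) = 4*k + 2 = 2 + 4*k)
T(K, t) = K*t
Q = -166/27 (Q = 332*(-1/54) = -166/27 ≈ -6.1481)
Q + T(-11, -9)*((158 + o(-11)) + p(-13, -9)) = -166/27 + (-11*(-9))*((158 - 1) + (2 + 4*(-13))) = -166/27 + 99*(157 + (2 - 52)) = -166/27 + 99*(157 - 50) = -166/27 + 99*107 = -166/27 + 10593 = 285845/27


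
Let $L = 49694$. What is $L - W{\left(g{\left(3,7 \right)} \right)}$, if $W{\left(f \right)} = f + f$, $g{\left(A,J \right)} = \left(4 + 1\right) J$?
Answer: $49624$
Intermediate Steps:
$g{\left(A,J \right)} = 5 J$
$W{\left(f \right)} = 2 f$
$L - W{\left(g{\left(3,7 \right)} \right)} = 49694 - 2 \cdot 5 \cdot 7 = 49694 - 2 \cdot 35 = 49694 - 70 = 49624$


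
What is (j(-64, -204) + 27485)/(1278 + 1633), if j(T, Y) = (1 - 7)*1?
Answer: 27479/2911 ≈ 9.4397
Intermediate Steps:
j(T, Y) = -6 (j(T, Y) = -6*1 = -6)
(j(-64, -204) + 27485)/(1278 + 1633) = (-6 + 27485)/(1278 + 1633) = 27479/2911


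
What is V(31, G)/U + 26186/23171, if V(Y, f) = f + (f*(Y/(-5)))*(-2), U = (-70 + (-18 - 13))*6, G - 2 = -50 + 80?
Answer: 14832478/35104065 ≈ 0.42253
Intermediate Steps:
G = 32 (G = 2 + (-50 + 80) = 2 + 30 = 32)
U = -606 (U = (-70 - 31)*6 = -101*6 = -606)
V(Y, f) = f + 2*Y*f/5 (V(Y, f) = f + (f*(Y*(-1/5)))*(-2) = f + (f*(-Y/5))*(-2) = f - Y*f/5*(-2) = f + 2*Y*f/5)
V(31, G)/U + 26186/23171 = ((1/5)*32*(5 + 2*31))/(-606) + 26186/23171 = ((1/5)*32*(5 + 62))*(-1/606) + 26186*(1/23171) = ((1/5)*32*67)*(-1/606) + 26186/23171 = (2144/5)*(-1/606) + 26186/23171 = -1072/1515 + 26186/23171 = 14832478/35104065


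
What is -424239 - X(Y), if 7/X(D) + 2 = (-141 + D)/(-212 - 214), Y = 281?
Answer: -210421053/496 ≈ -4.2424e+5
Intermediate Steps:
X(D) = 7/(-237/142 - D/426) (X(D) = 7/(-2 + (-141 + D)/(-212 - 214)) = 7/(-2 + (-141 + D)/(-426)) = 7/(-2 + (-141 + D)*(-1/426)) = 7/(-2 + (47/142 - D/426)) = 7/(-237/142 - D/426))
-424239 - X(Y) = -424239 - (-2982)/(711 + 281) = -424239 - (-2982)/992 = -424239 - 1*(-1491/496) = -424239 + 1491/496 = -210421053/496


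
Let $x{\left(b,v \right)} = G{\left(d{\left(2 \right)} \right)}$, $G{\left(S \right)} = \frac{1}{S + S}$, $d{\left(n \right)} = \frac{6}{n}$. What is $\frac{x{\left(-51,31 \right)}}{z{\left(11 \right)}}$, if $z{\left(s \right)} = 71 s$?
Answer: $\frac{1}{4686} \approx 0.0002134$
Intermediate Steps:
$G{\left(S \right)} = \frac{1}{2 S}$
$x{\left(b,v \right)} = \frac{1}{6}$ ($x{\left(b,v \right)} = \frac{1}{2 \cdot \frac{6}{2}} = \frac{1}{2 \cdot 6 \cdot \frac{1}{2}} = \frac{1}{2 \cdot 3} = \frac{1}{2} \cdot \frac{1}{3} = \frac{1}{6}$)
$\frac{x{\left(-51,31 \right)}}{z{\left(11 \right)}} = \frac{1}{6 \cdot 71 \cdot 11} = \frac{1}{6 \cdot 781} = \frac{1}{6} \cdot \frac{1}{781} = \frac{1}{4686}$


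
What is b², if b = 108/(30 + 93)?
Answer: 1296/1681 ≈ 0.77097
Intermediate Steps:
b = 36/41 (b = 108/123 = 108*(1/123) = 36/41 ≈ 0.87805)
b² = (36/41)² = 1296/1681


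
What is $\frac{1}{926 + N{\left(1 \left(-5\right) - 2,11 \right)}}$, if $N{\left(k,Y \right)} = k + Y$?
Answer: $\frac{1}{930} \approx 0.0010753$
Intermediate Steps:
$N{\left(k,Y \right)} = Y + k$
$\frac{1}{926 + N{\left(1 \left(-5\right) - 2,11 \right)}} = \frac{1}{926 + \left(11 + \left(1 \left(-5\right) - 2\right)\right)} = \frac{1}{926 + \left(11 - 7\right)} = \frac{1}{926 + 4} = \frac{1}{930}$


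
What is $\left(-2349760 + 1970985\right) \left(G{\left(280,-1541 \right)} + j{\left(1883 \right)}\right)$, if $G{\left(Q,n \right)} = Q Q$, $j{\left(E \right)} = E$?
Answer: $-30409193325$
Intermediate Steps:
$G{\left(Q,n \right)} = Q^{2}$
$\left(-2349760 + 1970985\right) \left(G{\left(280,-1541 \right)} + j{\left(1883 \right)}\right) = \left(-2349760 + 1970985\right) \left(280^{2} + 1883\right) = - 378775 \left(78400 + 1883\right) = \left(-378775\right) 80283 = -30409193325$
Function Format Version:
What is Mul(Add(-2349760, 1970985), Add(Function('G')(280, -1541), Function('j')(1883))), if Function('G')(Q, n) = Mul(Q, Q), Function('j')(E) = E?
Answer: -30409193325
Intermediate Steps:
Function('G')(Q, n) = Pow(Q, 2)
Mul(Add(-2349760, 1970985), Add(Function('G')(280, -1541), Function('j')(1883))) = Mul(Add(-2349760, 1970985), Add(Pow(280, 2), 1883)) = Mul(-378775, Add(78400, 1883)) = Mul(-378775, 80283) = -30409193325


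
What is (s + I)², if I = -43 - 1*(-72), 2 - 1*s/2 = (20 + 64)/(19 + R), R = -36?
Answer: 531441/289 ≈ 1838.9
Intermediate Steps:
s = 236/17 (s = 4 - 2*(20 + 64)/(19 - 36) = 4 - 168/(-17) = 4 - 168*(-1)/17 = 4 - 2*(-84/17) = 4 + 168/17 = 236/17 ≈ 13.882)
I = 29 (I = -43 + 72 = 29)
(s + I)² = (236/17 + 29)² = (729/17)² = 531441/289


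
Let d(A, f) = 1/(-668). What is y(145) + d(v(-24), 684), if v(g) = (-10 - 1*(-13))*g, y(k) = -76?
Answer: -50769/668 ≈ -76.001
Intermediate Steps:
v(g) = 3*g (v(g) = (-10 + 13)*g = 3*g)
d(A, f) = -1/668
y(145) + d(v(-24), 684) = -76 - 1/668 = -50769/668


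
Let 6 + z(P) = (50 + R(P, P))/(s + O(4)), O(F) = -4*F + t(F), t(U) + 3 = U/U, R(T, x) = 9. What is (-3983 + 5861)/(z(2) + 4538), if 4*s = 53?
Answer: 5947/14312 ≈ 0.41553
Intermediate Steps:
s = 53/4 (s = (1/4)*53 = 53/4 ≈ 13.250)
t(U) = -2 (t(U) = -3 + U/U = -3 + 1 = -2)
O(F) = -2 - 4*F (O(F) = -4*F - 2 = -2 - 4*F)
z(P) = -350/19 (z(P) = -6 + (50 + 9)/(53/4 + (-2 - 4*4)) = -6 + 59/(53/4 + (-2 - 16)) = -6 + 59/(53/4 - 18) = -6 + 59/(-19/4) = -6 + 59*(-4/19) = -6 - 236/19 = -350/19)
(-3983 + 5861)/(z(2) + 4538) = (-3983 + 5861)/(-350/19 + 4538) = 1878/(85872/19) = 1878*(19/85872) = 5947/14312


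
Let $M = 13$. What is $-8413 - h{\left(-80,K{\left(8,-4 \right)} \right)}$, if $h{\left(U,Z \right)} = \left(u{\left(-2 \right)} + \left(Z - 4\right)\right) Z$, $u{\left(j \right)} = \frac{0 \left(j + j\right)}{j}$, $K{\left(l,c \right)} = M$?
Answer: $-8530$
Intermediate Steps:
$K{\left(l,c \right)} = 13$
$u{\left(j \right)} = 0$ ($u{\left(j \right)} = \frac{0 \cdot 2 j}{j} = \frac{0}{j} = 0$)
$h{\left(U,Z \right)} = Z \left(-4 + Z\right)$ ($h{\left(U,Z \right)} = \left(0 + \left(Z - 4\right)\right) Z = \left(0 + \left(-4 + Z\right)\right) Z = \left(-4 + Z\right) Z = Z \left(-4 + Z\right)$)
$-8413 - h{\left(-80,K{\left(8,-4 \right)} \right)} = -8413 - 13 \left(-4 + 13\right) = -8413 - 13 \cdot 9 = -8413 - 117 = -8530$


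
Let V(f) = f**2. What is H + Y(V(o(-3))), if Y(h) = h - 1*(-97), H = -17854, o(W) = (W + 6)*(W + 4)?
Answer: -17748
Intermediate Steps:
o(W) = (4 + W)*(6 + W) (o(W) = (6 + W)*(4 + W) = (4 + W)*(6 + W))
Y(h) = 97 + h (Y(h) = h + 97 = 97 + h)
H + Y(V(o(-3))) = -17854 + (97 + (24 + (-3)**2 + 10*(-3))**2) = -17854 + (97 + (24 + 9 - 30)**2) = -17854 + (97 + 3**2) = -17854 + (97 + 9) = -17854 + 106 = -17748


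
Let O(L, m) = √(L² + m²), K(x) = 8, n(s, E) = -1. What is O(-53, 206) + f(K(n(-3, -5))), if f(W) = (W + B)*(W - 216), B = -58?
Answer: 10400 + √45245 ≈ 10613.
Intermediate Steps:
f(W) = (-216 + W)*(-58 + W) (f(W) = (W - 58)*(W - 216) = (-58 + W)*(-216 + W) = (-216 + W)*(-58 + W))
O(-53, 206) + f(K(n(-3, -5))) = √((-53)² + 206²) + (12528 + 8² - 274*8) = √(2809 + 42436) + (12528 + 64 - 2192) = √45245 + 10400 = 10400 + √45245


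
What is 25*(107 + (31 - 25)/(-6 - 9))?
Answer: 2665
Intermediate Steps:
25*(107 + (31 - 25)/(-6 - 9)) = 25*(107 + 6/(-15)) = 25*(107 + 6*(-1/15)) = 25*(107 - ⅖) = 25*(533/5) = 2665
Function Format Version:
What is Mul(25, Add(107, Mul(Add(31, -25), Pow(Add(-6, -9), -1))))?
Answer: 2665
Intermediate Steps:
Mul(25, Add(107, Mul(Add(31, -25), Pow(Add(-6, -9), -1)))) = Mul(25, Add(107, Mul(6, Pow(-15, -1)))) = Mul(25, Add(107, Mul(6, Rational(-1, 15)))) = Mul(25, Add(107, Rational(-2, 5))) = Mul(25, Rational(533, 5)) = 2665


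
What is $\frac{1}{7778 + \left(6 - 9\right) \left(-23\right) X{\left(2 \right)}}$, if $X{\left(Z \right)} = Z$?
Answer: $\frac{1}{7916} \approx 0.00012633$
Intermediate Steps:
$\frac{1}{7778 + \left(6 - 9\right) \left(-23\right) X{\left(2 \right)}} = \frac{1}{7778 + \left(6 - 9\right) \left(-23\right) 2} = \frac{1}{7778 + \left(-3\right) \left(-23\right) 2} = \frac{1}{7778 + 69 \cdot 2} = \frac{1}{7778 + 138} = \frac{1}{7916}$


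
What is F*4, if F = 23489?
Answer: 93956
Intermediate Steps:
F*4 = 23489*4 = 93956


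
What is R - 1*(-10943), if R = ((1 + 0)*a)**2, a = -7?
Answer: 10992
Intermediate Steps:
R = 49 (R = ((1 + 0)*(-7))**2 = (1*(-7))**2 = (-7)**2 = 49)
R - 1*(-10943) = 49 - 1*(-10943) = 49 + 10943 = 10992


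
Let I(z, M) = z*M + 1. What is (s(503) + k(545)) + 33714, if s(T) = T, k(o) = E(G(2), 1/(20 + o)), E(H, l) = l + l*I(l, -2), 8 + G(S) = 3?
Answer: 10922922953/319225 ≈ 34217.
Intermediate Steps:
I(z, M) = 1 + M*z (I(z, M) = M*z + 1 = 1 + M*z)
G(S) = -5 (G(S) = -8 + 3 = -5)
E(H, l) = l + l*(1 - 2*l)
k(o) = 2*(1 - 1/(20 + o))/(20 + o)
(s(503) + k(545)) + 33714 = (503 + 2*(19 + 545)/(20 + 545)**2) + 33714 = (503 + 2*564/565**2) + 33714 = (503 + 2*(1/319225)*564) + 33714 = (503 + 1128/319225) + 33714 = 160571303/319225 + 33714 = 10922922953/319225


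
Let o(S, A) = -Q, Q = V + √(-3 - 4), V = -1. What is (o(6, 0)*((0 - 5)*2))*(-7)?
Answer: 70 - 70*I*√7 ≈ 70.0 - 185.2*I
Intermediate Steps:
Q = -1 + I*√7 (Q = -1 + √(-3 - 4) = -1 + √(-7) = -1 + I*√7 ≈ -1.0 + 2.6458*I)
o(S, A) = 1 - I*√7 (o(S, A) = -(-1 + I*√7) = 1 - I*√7)
(o(6, 0)*((0 - 5)*2))*(-7) = ((1 - I*√7)*((0 - 5)*2))*(-7) = ((1 - I*√7)*(-5*2))*(-7) = ((1 - I*√7)*(-10))*(-7) = (-10 + 10*I*√7)*(-7) = 70 - 70*I*√7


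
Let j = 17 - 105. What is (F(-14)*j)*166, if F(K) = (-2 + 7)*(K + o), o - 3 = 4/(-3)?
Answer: 2702480/3 ≈ 9.0083e+5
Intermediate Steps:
o = 5/3 (o = 3 + 4/(-3) = 3 + 4*(-1/3) = 3 - 4/3 = 5/3 ≈ 1.6667)
F(K) = 25/3 + 5*K (F(K) = (-2 + 7)*(K + 5/3) = 5*(5/3 + K) = 25/3 + 5*K)
j = -88
(F(-14)*j)*166 = ((25/3 + 5*(-14))*(-88))*166 = ((25/3 - 70)*(-88))*166 = -185/3*(-88)*166 = (16280/3)*166 = 2702480/3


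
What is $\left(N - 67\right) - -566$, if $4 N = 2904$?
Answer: $1225$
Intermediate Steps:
$N = 726$ ($N = \frac{1}{4} \cdot 2904 = 726$)
$\left(N - 67\right) - -566 = \left(726 - 67\right) - -566 = 659 + \left(-1 + 567\right) = 659 + 566 = 1225$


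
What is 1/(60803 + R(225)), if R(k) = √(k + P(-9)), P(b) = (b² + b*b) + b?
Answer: 60803/3697004431 - 3*√42/3697004431 ≈ 1.6441e-5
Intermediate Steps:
P(b) = b + 2*b² (P(b) = (b² + b²) + b = 2*b² + b = b + 2*b²)
R(k) = √(153 + k) (R(k) = √(k - 9*(1 + 2*(-9))) = √(k - 9*(1 - 18)) = √(k - 9*(-17)) = √(k + 153) = √(153 + k))
1/(60803 + R(225)) = 1/(60803 + √(153 + 225)) = 1/(60803 + √378) = 1/(60803 + 3*√42)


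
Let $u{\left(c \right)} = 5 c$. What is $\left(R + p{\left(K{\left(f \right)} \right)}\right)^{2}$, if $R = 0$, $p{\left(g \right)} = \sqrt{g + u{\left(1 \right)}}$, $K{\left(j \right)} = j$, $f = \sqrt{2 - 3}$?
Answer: $5 + i \approx 5.0 + 1.0 i$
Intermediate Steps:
$f = i$ ($f = \sqrt{-1} = i \approx 1.0 i$)
$p{\left(g \right)} = \sqrt{5 + g}$ ($p{\left(g \right)} = \sqrt{g + 5 \cdot 1} = \sqrt{g + 5} = \sqrt{5 + g}$)
$\left(R + p{\left(K{\left(f \right)} \right)}\right)^{2} = \left(0 + \sqrt{5 + i}\right)^{2} = \left(\sqrt{5 + i}\right)^{2} = 5 + i$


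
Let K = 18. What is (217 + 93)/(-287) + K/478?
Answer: -71507/68593 ≈ -1.0425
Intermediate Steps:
(217 + 93)/(-287) + K/478 = (217 + 93)/(-287) + 18/478 = 310*(-1/287) + 18*(1/478) = -310/287 + 9/239 = -71507/68593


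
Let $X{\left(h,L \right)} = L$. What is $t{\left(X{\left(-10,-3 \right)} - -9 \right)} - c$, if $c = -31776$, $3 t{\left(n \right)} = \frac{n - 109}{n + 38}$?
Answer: $\frac{4194329}{132} \approx 31775.0$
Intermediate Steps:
$t{\left(n \right)} = \frac{-109 + n}{3 \left(38 + n\right)}$ ($t{\left(n \right)} = \frac{\left(n - 109\right) \frac{1}{n + 38}}{3} = \frac{\left(-109 + n\right) \frac{1}{38 + n}}{3} = \frac{\frac{1}{38 + n} \left(-109 + n\right)}{3} = \frac{-109 + n}{3 \left(38 + n\right)}$)
$t{\left(X{\left(-10,-3 \right)} - -9 \right)} - c = \frac{-109 - -6}{3 \left(38 - -6\right)} - -31776 = \frac{-109 + \left(-3 + 9\right)}{3 \left(38 + \left(-3 + 9\right)\right)} + 31776 = \frac{-109 + 6}{3 \left(38 + 6\right)} + 31776 = \frac{1}{3} \cdot \frac{1}{44} \left(-103\right) + 31776 = - \frac{103}{132} + 31776 = \frac{4194329}{132}$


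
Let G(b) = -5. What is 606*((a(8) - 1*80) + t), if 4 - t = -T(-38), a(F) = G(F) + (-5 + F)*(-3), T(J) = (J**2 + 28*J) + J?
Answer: 152712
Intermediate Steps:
T(J) = J**2 + 29*J
a(F) = 10 - 3*F (a(F) = -5 + (-5 + F)*(-3) = -5 + (15 - 3*F) = 10 - 3*F)
t = 346 (t = 4 - (-1)*(-38*(29 - 38)) = 4 - (-1)*(-38*(-9)) = 4 - (-1)*342 = 4 - 1*(-342) = 4 + 342 = 346)
606*((a(8) - 1*80) + t) = 606*(((10 - 3*8) - 1*80) + 346) = 606*(((10 - 24) - 80) + 346) = 606*((-14 - 80) + 346) = 606*(-94 + 346) = 606*252 = 152712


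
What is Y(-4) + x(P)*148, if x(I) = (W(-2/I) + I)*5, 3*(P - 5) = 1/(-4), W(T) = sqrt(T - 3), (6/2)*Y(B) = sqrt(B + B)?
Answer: 10915/3 + 2*I*sqrt(2)/3 + 740*I*sqrt(11859)/59 ≈ 3638.3 + 1366.8*I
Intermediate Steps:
Y(B) = sqrt(2)*sqrt(B)/3 (Y(B) = sqrt(B + B)/3 = sqrt(2*B)/3 = (sqrt(2)*sqrt(B))/3 = sqrt(2)*sqrt(B)/3)
W(T) = sqrt(-3 + T)
P = 59/12 (P = 5 + (1/3)/(-4) = 5 + (1/3)*(-1/4) = 5 - 1/12 = 59/12 ≈ 4.9167)
x(I) = 5*I + 5*sqrt(-3 - 2/I) (x(I) = (sqrt(-3 - 2/I) + I)*5 = (I + sqrt(-3 - 2/I))*5 = 5*I + 5*sqrt(-3 - 2/I))
Y(-4) + x(P)*148 = sqrt(2)*sqrt(-4)/3 + (5*(59/12) + 5*sqrt((-2 - 3*59/12)/(59/12)))*148 = sqrt(2)*(2*I)/3 + (295/12 + 5*sqrt(12*(-2 - 59/4)/59))*148 = 2*I*sqrt(2)/3 + (295/12 + 5*sqrt((12/59)*(-67/4)))*148 = 2*I*sqrt(2)/3 + (295/12 + 5*sqrt(-201/59))*148 = 2*I*sqrt(2)/3 + (295/12 + 5*(I*sqrt(11859)/59))*148 = 2*I*sqrt(2)/3 + (295/12 + 5*I*sqrt(11859)/59)*148 = 2*I*sqrt(2)/3 + (10915/3 + 740*I*sqrt(11859)/59) = 10915/3 + 2*I*sqrt(2)/3 + 740*I*sqrt(11859)/59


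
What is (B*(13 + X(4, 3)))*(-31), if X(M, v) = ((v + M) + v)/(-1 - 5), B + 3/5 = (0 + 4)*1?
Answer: -17918/15 ≈ -1194.5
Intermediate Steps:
B = 17/5 (B = -⅗ + (0 + 4)*1 = -⅗ + 4*1 = -⅗ + 4 = 17/5 ≈ 3.4000)
X(M, v) = -v/3 - M/6 (X(M, v) = ((M + v) + v)/(-6) = (M + 2*v)*(-⅙) = -v/3 - M/6)
(B*(13 + X(4, 3)))*(-31) = (17*(13 + (-⅓*3 - ⅙*4))/5)*(-31) = (17*(13 + (-1 - ⅔))/5)*(-31) = (17*(13 - 5/3)/5)*(-31) = ((17/5)*(34/3))*(-31) = (578/15)*(-31) = -17918/15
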